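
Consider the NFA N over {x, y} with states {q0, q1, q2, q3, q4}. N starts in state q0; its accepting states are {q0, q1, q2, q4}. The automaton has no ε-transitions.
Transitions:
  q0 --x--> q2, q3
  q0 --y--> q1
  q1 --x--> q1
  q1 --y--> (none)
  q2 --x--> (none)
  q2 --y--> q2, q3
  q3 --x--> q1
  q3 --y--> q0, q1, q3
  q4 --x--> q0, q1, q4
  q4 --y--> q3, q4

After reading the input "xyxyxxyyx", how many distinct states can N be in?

Start: {q0}
read x: {q2, q3}
read y: {q0, q1, q2, q3}
read x: {q1, q2, q3}
read y: {q0, q1, q2, q3}
read x: {q1, q2, q3}
read x: {q1}
read y: {}
The reachable set is empty and stays empty for the remaining 2 symbols.
Final reachable set {} has 0 states.

0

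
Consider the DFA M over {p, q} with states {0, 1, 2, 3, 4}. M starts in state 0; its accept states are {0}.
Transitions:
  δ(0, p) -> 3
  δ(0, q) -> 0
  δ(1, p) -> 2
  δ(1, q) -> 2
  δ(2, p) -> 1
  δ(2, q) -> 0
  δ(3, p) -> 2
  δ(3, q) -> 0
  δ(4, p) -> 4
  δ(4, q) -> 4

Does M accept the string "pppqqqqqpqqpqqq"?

accepted

0 --p--> 3
3 --p--> 2
2 --p--> 1
1 --q--> 2
2 --q--> 0
0 --q--> 0
0 --q--> 0
0 --q--> 0
0 --p--> 3
3 --q--> 0
0 --q--> 0
0 --p--> 3
3 --q--> 0
0 --q--> 0
0 --q--> 0
End in state 0, which is an accepting state.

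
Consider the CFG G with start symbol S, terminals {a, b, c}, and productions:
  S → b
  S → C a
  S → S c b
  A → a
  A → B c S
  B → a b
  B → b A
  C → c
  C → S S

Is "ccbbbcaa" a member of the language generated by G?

no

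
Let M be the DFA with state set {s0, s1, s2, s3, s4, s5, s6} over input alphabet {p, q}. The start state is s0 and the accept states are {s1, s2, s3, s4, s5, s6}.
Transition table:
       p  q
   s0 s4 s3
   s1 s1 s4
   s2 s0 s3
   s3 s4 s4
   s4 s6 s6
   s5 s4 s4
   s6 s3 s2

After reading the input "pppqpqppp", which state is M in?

s0 --p--> s4
s4 --p--> s6
s6 --p--> s3
s3 --q--> s4
s4 --p--> s6
s6 --q--> s2
s2 --p--> s0
s0 --p--> s4
s4 --p--> s6

s6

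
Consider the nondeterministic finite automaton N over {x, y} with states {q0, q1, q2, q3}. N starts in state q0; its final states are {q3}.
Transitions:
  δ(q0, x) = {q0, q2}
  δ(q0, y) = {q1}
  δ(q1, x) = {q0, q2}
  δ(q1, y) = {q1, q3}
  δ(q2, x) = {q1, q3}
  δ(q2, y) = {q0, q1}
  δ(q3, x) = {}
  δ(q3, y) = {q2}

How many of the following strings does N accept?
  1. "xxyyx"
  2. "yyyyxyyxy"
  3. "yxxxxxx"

3

"xxyyx": accepted
"yyyyxyyxy": accepted
"yxxxxxx": accepted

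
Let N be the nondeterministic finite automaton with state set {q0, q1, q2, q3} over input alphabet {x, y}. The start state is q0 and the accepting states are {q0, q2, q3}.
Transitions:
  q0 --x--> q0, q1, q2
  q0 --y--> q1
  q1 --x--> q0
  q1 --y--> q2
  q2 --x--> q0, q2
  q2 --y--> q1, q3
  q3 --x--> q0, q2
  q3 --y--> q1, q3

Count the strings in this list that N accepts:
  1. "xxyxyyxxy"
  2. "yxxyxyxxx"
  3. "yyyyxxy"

3

"xxyxyyxxy": accepted
"yxxyxyxxx": accepted
"yyyyxxy": accepted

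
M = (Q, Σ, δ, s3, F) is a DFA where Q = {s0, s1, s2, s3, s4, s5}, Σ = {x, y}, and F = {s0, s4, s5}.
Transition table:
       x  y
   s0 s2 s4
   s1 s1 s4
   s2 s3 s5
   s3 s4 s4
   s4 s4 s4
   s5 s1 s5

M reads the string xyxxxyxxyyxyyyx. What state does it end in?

s3 --x--> s4
s4 --y--> s4
s4 --x--> s4
s4 --x--> s4
s4 --x--> s4
s4 --y--> s4
s4 --x--> s4
s4 --x--> s4
s4 --y--> s4
s4 --y--> s4
s4 --x--> s4
s4 --y--> s4
s4 --y--> s4
s4 --y--> s4
s4 --x--> s4

s4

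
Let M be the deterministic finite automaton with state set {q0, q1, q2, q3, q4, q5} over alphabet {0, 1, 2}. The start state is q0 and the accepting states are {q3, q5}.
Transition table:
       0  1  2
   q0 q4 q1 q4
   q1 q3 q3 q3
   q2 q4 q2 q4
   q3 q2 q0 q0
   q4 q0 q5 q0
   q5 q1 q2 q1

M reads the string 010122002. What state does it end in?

q0

q0 --0--> q4
q4 --1--> q5
q5 --0--> q1
q1 --1--> q3
q3 --2--> q0
q0 --2--> q4
q4 --0--> q0
q0 --0--> q4
q4 --2--> q0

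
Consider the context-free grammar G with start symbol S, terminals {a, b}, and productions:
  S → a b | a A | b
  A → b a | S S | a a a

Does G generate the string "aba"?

S ⇒ aA ⇒ aba

yes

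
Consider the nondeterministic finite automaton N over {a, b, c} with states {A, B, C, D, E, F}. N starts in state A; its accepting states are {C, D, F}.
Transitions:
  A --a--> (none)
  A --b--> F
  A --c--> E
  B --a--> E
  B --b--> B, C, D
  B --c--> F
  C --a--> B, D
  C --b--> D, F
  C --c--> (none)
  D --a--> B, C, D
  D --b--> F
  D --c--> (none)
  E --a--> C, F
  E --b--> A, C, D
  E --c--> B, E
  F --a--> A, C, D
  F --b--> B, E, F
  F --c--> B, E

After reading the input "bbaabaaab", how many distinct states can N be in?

Start: {A}
read b: {F}
read b: {B, E, F}
read a: {A, C, D, E, F}
read a: {A, B, C, D, F}
read b: {B, C, D, E, F}
read a: {A, B, C, D, E, F}
read a: {A, B, C, D, E, F}
read a: {A, B, C, D, E, F}
read b: {A, B, C, D, E, F}
Final reachable set {A, B, C, D, E, F} has 6 states.

6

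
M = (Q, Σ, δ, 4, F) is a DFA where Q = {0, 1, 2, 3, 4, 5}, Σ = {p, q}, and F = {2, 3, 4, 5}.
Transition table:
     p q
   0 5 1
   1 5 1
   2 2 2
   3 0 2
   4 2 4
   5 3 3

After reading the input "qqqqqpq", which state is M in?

2

4 --q--> 4
4 --q--> 4
4 --q--> 4
4 --q--> 4
4 --q--> 4
4 --p--> 2
2 --q--> 2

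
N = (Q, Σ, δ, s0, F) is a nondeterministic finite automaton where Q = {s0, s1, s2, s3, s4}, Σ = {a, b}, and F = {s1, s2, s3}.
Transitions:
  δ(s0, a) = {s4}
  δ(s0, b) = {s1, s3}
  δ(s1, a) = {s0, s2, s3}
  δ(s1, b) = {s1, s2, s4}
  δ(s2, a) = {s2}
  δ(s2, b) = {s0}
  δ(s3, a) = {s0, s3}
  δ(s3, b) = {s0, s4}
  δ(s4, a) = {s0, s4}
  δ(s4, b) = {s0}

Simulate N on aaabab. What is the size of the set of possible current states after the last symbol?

4

Start: {s0}
read a: {s4}
read a: {s0, s4}
read a: {s0, s4}
read b: {s0, s1, s3}
read a: {s0, s2, s3, s4}
read b: {s0, s1, s3, s4}
Final reachable set {s0, s1, s3, s4} has 4 states.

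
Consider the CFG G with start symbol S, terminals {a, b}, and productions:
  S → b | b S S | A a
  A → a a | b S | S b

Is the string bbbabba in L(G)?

S ⇒ Aa ⇒ Sba ⇒ bSSba ⇒ bAaSba ⇒ bSbaSba ⇒ bbbaSba ⇒ bbbabba

yes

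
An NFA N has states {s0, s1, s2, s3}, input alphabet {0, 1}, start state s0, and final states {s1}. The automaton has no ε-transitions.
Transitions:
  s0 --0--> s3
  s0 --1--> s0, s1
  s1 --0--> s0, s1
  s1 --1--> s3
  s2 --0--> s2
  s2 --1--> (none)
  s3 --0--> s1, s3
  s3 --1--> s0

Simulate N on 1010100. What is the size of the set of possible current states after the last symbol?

3

Start: {s0}
read 1: {s0, s1}
read 0: {s0, s1, s3}
read 1: {s0, s1, s3}
read 0: {s0, s1, s3}
read 1: {s0, s1, s3}
read 0: {s0, s1, s3}
read 0: {s0, s1, s3}
Final reachable set {s0, s1, s3} has 3 states.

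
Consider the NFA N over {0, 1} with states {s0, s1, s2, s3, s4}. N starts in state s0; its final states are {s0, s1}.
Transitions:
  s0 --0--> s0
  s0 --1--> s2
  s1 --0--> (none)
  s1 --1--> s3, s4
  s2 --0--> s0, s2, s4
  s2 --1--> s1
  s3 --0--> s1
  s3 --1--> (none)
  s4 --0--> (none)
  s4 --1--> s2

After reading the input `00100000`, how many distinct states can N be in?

3

Start: {s0}
read 0: {s0}
read 0: {s0}
read 1: {s2}
read 0: {s0, s2, s4}
read 0: {s0, s2, s4}
read 0: {s0, s2, s4}
read 0: {s0, s2, s4}
read 0: {s0, s2, s4}
Final reachable set {s0, s2, s4} has 3 states.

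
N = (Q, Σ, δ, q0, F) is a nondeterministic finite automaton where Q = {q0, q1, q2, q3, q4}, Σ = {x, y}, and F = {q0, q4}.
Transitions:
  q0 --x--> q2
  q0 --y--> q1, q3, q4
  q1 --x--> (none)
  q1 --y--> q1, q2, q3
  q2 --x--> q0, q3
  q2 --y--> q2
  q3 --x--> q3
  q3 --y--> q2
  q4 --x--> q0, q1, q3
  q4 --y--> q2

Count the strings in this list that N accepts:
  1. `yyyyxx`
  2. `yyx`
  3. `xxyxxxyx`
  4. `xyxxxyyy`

2

`yyyyxx`: rejected
`yyx`: accepted
`xxyxxxyx`: accepted
`xyxxxyyy`: rejected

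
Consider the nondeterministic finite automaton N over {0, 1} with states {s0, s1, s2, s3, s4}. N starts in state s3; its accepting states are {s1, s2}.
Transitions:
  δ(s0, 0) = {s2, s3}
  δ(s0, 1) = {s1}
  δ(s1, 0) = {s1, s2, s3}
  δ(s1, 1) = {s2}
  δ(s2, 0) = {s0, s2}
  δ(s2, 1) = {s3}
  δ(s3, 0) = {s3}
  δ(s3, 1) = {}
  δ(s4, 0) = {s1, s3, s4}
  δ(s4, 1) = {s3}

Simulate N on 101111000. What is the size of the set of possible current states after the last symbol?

Start: {s3}
read 1: {}
The reachable set is empty and stays empty for the remaining 8 symbols.
Final reachable set {} has 0 states.

0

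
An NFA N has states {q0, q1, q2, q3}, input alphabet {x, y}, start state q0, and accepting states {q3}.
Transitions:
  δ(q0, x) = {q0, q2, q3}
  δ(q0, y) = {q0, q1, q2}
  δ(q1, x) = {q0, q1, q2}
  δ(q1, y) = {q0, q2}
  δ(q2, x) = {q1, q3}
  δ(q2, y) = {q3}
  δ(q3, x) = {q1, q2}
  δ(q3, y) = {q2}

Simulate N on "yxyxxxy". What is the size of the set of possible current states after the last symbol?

4

Start: {q0}
read y: {q0, q1, q2}
read x: {q0, q1, q2, q3}
read y: {q0, q1, q2, q3}
read x: {q0, q1, q2, q3}
read x: {q0, q1, q2, q3}
read x: {q0, q1, q2, q3}
read y: {q0, q1, q2, q3}
Final reachable set {q0, q1, q2, q3} has 4 states.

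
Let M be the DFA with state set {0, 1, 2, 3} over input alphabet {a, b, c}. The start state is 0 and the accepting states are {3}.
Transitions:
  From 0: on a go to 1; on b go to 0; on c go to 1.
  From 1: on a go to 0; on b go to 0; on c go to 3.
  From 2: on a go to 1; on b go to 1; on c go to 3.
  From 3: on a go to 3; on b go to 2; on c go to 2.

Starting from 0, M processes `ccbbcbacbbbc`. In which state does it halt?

0 --c--> 1
1 --c--> 3
3 --b--> 2
2 --b--> 1
1 --c--> 3
3 --b--> 2
2 --a--> 1
1 --c--> 3
3 --b--> 2
2 --b--> 1
1 --b--> 0
0 --c--> 1

1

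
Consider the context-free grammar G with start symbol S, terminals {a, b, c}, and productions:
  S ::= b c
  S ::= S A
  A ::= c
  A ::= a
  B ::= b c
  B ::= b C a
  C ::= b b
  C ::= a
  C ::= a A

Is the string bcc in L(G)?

S ⇒ SA ⇒ bcA ⇒ bcc

yes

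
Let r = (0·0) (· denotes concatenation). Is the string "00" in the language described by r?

Split as 0·0: 0 matches 0 and 0 matches 0.

yes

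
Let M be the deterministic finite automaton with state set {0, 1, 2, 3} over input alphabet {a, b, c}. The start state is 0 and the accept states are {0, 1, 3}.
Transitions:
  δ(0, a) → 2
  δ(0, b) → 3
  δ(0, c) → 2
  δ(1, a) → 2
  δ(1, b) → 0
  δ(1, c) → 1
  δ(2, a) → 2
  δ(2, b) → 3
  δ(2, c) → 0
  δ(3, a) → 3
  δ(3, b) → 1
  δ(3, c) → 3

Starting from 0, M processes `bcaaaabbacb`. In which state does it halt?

0 --b--> 3
3 --c--> 3
3 --a--> 3
3 --a--> 3
3 --a--> 3
3 --a--> 3
3 --b--> 1
1 --b--> 0
0 --a--> 2
2 --c--> 0
0 --b--> 3

3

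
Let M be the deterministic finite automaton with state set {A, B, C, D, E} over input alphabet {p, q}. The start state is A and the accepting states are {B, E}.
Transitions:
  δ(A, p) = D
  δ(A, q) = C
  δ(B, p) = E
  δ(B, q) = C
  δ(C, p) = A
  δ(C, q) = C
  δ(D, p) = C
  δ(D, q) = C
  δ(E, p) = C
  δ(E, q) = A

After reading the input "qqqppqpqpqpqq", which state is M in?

A --q--> C
C --q--> C
C --q--> C
C --p--> A
A --p--> D
D --q--> C
C --p--> A
A --q--> C
C --p--> A
A --q--> C
C --p--> A
A --q--> C
C --q--> C

C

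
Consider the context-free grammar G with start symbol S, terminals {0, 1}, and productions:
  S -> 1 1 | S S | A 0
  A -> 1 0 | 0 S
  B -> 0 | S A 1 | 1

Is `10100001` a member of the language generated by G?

no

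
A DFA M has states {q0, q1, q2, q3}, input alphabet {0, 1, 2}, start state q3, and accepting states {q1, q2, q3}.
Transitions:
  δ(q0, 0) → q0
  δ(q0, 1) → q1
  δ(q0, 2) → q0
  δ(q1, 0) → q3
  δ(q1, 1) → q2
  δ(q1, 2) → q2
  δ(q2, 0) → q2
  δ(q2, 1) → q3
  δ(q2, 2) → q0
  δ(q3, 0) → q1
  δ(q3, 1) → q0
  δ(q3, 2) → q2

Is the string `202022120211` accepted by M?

q3 --2--> q2
q2 --0--> q2
q2 --2--> q0
q0 --0--> q0
q0 --2--> q0
q0 --2--> q0
q0 --1--> q1
q1 --2--> q2
q2 --0--> q2
q2 --2--> q0
q0 --1--> q1
q1 --1--> q2
End in state q2, which is an accepting state.

accepted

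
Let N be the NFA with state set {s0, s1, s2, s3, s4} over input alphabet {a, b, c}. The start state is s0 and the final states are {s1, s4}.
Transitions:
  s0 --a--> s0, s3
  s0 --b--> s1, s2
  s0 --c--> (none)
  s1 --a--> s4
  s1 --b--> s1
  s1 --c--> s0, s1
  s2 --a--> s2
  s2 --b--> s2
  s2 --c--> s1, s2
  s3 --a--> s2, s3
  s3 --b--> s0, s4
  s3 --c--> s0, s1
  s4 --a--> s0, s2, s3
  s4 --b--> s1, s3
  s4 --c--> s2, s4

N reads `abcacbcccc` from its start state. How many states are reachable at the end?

Start: {s0}
read a: {s0, s3}
read b: {s0, s1, s2, s4}
read c: {s0, s1, s2, s4}
read a: {s0, s2, s3, s4}
read c: {s0, s1, s2, s4}
read b: {s1, s2, s3}
read c: {s0, s1, s2}
read c: {s0, s1, s2}
read c: {s0, s1, s2}
read c: {s0, s1, s2}
Final reachable set {s0, s1, s2} has 3 states.

3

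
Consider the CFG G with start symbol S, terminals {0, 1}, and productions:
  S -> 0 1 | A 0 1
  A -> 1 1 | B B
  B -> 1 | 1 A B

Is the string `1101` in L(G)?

yes

S ⇒ A01 ⇒ 1101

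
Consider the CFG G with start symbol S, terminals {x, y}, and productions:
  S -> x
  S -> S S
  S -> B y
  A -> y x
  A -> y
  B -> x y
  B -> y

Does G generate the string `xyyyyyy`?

S ⇒ SS ⇒ SSS ⇒ BySS ⇒ xyySS ⇒ xyyByS ⇒ xyyyyS ⇒ xyyyyBy ⇒ xyyyyyy

yes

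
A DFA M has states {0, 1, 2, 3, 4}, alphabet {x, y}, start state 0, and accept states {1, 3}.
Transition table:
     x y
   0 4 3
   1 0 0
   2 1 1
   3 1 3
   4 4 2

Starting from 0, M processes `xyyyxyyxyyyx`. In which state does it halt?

0 --x--> 4
4 --y--> 2
2 --y--> 1
1 --y--> 0
0 --x--> 4
4 --y--> 2
2 --y--> 1
1 --x--> 0
0 --y--> 3
3 --y--> 3
3 --y--> 3
3 --x--> 1

1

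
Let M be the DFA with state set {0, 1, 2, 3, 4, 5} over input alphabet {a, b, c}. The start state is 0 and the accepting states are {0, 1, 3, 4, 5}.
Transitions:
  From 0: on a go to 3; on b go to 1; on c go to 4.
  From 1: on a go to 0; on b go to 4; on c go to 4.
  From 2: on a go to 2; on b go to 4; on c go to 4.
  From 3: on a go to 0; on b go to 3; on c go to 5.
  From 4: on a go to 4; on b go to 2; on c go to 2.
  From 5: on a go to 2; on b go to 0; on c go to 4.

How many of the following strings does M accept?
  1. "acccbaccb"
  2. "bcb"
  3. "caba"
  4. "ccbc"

0

"acccbaccb": rejected
"bcb": rejected
"caba": rejected
"ccbc": rejected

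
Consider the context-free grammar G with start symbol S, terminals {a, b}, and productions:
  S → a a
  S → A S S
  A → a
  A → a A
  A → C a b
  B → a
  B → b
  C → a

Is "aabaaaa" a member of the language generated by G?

S ⇒ ASS ⇒ CabSS ⇒ aabSS ⇒ aabaaS ⇒ aabaaaa

yes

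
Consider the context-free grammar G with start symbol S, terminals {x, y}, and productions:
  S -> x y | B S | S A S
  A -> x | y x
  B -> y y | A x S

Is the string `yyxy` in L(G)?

yes

S ⇒ BS ⇒ yyS ⇒ yyxy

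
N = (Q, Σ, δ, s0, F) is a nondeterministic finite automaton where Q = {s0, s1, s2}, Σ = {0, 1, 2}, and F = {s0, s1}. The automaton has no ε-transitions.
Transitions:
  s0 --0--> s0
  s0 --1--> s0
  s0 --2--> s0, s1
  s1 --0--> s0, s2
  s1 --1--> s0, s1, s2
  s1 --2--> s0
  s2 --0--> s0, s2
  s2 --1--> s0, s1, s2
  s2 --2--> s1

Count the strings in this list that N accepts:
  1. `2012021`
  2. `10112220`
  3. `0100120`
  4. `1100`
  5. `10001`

5

`2012021`: accepted
`10112220`: accepted
`0100120`: accepted
`1100`: accepted
`10001`: accepted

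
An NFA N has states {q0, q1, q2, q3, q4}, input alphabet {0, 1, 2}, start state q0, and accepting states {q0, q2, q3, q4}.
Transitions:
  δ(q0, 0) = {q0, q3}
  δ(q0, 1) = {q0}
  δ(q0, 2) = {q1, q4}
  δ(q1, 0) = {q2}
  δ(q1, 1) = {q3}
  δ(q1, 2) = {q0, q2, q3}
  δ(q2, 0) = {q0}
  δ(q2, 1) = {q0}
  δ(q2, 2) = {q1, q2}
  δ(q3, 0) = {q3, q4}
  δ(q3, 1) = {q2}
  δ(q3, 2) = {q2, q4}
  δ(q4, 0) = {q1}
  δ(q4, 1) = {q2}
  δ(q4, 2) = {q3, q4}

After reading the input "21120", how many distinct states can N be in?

3

Start: {q0}
read 2: {q1, q4}
read 1: {q2, q3}
read 1: {q0, q2}
read 2: {q1, q2, q4}
read 0: {q0, q1, q2}
Final reachable set {q0, q1, q2} has 3 states.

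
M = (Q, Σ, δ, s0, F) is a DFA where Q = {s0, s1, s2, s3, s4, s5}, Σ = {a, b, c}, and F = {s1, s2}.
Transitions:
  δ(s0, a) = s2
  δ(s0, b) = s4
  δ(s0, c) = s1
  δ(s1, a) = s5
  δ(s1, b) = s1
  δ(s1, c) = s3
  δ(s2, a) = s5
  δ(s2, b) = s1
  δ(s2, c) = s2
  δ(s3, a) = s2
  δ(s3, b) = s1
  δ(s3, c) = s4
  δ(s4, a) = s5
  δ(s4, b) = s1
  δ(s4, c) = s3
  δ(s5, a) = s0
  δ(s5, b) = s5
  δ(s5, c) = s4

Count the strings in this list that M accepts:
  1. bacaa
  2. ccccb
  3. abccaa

1

bacaa: rejected
ccccb: accepted
abccaa: rejected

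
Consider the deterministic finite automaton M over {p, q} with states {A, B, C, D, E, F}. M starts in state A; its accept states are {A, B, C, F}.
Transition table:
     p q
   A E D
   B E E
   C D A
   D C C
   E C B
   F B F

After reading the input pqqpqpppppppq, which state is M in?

A --p--> E
E --q--> B
B --q--> E
E --p--> C
C --q--> A
A --p--> E
E --p--> C
C --p--> D
D --p--> C
C --p--> D
D --p--> C
C --p--> D
D --q--> C

C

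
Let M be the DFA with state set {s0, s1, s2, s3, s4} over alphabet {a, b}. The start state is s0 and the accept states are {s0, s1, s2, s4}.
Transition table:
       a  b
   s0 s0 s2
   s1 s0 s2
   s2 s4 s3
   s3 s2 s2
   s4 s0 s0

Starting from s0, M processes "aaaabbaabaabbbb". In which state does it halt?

s0 --a--> s0
s0 --a--> s0
s0 --a--> s0
s0 --a--> s0
s0 --b--> s2
s2 --b--> s3
s3 --a--> s2
s2 --a--> s4
s4 --b--> s0
s0 --a--> s0
s0 --a--> s0
s0 --b--> s2
s2 --b--> s3
s3 --b--> s2
s2 --b--> s3

s3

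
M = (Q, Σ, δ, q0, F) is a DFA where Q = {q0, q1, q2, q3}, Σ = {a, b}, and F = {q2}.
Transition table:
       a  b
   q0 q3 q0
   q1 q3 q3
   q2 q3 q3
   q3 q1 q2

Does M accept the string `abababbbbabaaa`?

q0 --a--> q3
q3 --b--> q2
q2 --a--> q3
q3 --b--> q2
q2 --a--> q3
q3 --b--> q2
q2 --b--> q3
q3 --b--> q2
q2 --b--> q3
q3 --a--> q1
q1 --b--> q3
q3 --a--> q1
q1 --a--> q3
q3 --a--> q1
End in state q1, which is not an accepting state.

rejected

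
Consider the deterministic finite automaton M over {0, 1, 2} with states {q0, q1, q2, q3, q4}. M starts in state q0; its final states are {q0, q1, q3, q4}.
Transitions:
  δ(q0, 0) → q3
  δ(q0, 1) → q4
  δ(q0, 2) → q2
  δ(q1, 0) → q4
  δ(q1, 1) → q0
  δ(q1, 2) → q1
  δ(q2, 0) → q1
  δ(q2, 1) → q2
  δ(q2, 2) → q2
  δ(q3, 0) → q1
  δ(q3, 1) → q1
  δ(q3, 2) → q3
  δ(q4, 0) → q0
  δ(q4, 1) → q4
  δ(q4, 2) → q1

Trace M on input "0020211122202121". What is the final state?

q0 --0--> q3
q3 --0--> q1
q1 --2--> q1
q1 --0--> q4
q4 --2--> q1
q1 --1--> q0
q0 --1--> q4
q4 --1--> q4
q4 --2--> q1
q1 --2--> q1
q1 --2--> q1
q1 --0--> q4
q4 --2--> q1
q1 --1--> q0
q0 --2--> q2
q2 --1--> q2

q2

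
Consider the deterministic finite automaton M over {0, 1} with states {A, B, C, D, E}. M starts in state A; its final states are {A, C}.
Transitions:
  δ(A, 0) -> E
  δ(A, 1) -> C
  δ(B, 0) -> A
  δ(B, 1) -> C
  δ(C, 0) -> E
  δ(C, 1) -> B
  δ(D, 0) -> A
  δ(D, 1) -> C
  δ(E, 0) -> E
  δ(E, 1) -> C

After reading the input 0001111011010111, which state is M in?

A --0--> E
E --0--> E
E --0--> E
E --1--> C
C --1--> B
B --1--> C
C --1--> B
B --0--> A
A --1--> C
C --1--> B
B --0--> A
A --1--> C
C --0--> E
E --1--> C
C --1--> B
B --1--> C

C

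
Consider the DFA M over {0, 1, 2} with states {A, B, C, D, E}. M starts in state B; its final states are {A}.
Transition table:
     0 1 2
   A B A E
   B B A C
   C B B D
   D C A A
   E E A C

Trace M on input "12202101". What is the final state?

A

B --1--> A
A --2--> E
E --2--> C
C --0--> B
B --2--> C
C --1--> B
B --0--> B
B --1--> A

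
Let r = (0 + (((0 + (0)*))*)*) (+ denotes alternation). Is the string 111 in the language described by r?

Neither 0 nor (((0+(0)*))*)* matches 111.

no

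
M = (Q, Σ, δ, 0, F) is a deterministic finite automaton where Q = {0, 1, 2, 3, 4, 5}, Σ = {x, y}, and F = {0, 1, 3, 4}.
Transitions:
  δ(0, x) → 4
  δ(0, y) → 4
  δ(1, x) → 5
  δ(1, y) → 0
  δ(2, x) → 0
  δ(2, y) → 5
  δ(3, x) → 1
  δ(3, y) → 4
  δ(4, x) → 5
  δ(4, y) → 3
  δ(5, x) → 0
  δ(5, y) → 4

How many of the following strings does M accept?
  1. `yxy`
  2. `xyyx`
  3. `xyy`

`yxy`: accepted
`xyyx`: rejected
`xyy`: accepted

2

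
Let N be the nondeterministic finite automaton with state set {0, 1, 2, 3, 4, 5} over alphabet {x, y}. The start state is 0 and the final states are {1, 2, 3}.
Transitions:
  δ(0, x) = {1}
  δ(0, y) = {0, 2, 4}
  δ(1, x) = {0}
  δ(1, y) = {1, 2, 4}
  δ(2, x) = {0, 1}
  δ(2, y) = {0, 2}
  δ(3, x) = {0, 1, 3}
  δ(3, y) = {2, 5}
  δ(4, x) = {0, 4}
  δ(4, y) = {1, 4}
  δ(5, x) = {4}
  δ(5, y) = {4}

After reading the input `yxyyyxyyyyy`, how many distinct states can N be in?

Start: {0}
read y: {0, 2, 4}
read x: {0, 1, 4}
read y: {0, 1, 2, 4}
read y: {0, 1, 2, 4}
read y: {0, 1, 2, 4}
read x: {0, 1, 4}
read y: {0, 1, 2, 4}
read y: {0, 1, 2, 4}
read y: {0, 1, 2, 4}
read y: {0, 1, 2, 4}
read y: {0, 1, 2, 4}
Final reachable set {0, 1, 2, 4} has 4 states.

4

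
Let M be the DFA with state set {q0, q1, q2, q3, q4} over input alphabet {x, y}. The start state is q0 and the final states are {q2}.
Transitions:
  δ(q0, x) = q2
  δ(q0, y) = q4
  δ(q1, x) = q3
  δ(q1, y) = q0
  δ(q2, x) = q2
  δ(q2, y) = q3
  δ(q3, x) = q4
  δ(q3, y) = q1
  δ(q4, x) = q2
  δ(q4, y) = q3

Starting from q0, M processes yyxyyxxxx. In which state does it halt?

q2

q0 --y--> q4
q4 --y--> q3
q3 --x--> q4
q4 --y--> q3
q3 --y--> q1
q1 --x--> q3
q3 --x--> q4
q4 --x--> q2
q2 --x--> q2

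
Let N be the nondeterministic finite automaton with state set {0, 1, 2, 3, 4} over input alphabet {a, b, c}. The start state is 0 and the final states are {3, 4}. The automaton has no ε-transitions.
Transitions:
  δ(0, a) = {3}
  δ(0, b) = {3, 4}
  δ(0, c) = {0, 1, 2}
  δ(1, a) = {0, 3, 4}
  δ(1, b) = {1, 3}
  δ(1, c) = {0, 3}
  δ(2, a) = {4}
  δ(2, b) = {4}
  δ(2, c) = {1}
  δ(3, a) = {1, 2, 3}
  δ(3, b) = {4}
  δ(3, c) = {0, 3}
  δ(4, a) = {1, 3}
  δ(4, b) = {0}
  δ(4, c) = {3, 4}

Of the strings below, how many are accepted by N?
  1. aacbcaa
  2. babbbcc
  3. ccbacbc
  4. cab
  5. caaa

5

aacbcaa: accepted
babbbcc: accepted
ccbacbc: accepted
cab: accepted
caaa: accepted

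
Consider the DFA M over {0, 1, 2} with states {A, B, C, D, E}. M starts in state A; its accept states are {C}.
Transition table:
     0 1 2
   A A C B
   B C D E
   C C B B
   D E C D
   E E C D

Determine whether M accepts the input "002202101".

A --0--> A
A --0--> A
A --2--> B
B --2--> E
E --0--> E
E --2--> D
D --1--> C
C --0--> C
C --1--> B
End in state B, which is not an accepting state.

rejected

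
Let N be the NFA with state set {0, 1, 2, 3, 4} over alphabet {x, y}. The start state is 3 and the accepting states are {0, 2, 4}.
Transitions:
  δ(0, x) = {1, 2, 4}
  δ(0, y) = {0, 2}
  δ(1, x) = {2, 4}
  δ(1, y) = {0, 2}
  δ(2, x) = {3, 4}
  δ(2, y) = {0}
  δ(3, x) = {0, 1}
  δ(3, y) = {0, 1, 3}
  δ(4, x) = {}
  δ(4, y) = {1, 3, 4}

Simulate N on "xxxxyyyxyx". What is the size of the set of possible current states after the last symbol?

Start: {3}
read x: {0, 1}
read x: {1, 2, 4}
read x: {2, 3, 4}
read x: {0, 1, 3, 4}
read y: {0, 1, 2, 3, 4}
read y: {0, 1, 2, 3, 4}
read y: {0, 1, 2, 3, 4}
read x: {0, 1, 2, 3, 4}
read y: {0, 1, 2, 3, 4}
read x: {0, 1, 2, 3, 4}
Final reachable set {0, 1, 2, 3, 4} has 5 states.

5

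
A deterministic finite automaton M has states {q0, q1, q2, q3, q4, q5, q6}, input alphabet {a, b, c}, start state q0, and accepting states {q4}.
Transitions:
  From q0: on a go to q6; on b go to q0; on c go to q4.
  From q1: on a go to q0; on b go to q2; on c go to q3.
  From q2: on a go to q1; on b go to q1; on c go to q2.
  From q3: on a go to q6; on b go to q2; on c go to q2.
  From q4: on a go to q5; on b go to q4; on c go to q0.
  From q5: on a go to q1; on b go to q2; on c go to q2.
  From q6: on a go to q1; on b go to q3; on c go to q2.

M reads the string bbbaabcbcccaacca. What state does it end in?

q6

q0 --b--> q0
q0 --b--> q0
q0 --b--> q0
q0 --a--> q6
q6 --a--> q1
q1 --b--> q2
q2 --c--> q2
q2 --b--> q1
q1 --c--> q3
q3 --c--> q2
q2 --c--> q2
q2 --a--> q1
q1 --a--> q0
q0 --c--> q4
q4 --c--> q0
q0 --a--> q6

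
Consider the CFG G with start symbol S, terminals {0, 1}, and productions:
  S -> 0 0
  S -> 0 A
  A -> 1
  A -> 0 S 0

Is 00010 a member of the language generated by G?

S ⇒ 0A ⇒ 00S0 ⇒ 000A0 ⇒ 00010

yes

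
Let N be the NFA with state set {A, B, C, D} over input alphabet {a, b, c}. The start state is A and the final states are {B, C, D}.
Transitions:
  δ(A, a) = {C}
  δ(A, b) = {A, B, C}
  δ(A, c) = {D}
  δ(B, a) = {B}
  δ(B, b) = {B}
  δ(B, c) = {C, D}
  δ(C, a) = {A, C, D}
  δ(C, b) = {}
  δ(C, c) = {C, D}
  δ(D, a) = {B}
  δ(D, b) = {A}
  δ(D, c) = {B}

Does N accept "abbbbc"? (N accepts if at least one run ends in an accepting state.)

rejected

Start: {A}
read a: {C}
read b: {}
The reachable set is empty and stays empty for the remaining 4 symbols.
Reachable ∩ accepting = {} — empty.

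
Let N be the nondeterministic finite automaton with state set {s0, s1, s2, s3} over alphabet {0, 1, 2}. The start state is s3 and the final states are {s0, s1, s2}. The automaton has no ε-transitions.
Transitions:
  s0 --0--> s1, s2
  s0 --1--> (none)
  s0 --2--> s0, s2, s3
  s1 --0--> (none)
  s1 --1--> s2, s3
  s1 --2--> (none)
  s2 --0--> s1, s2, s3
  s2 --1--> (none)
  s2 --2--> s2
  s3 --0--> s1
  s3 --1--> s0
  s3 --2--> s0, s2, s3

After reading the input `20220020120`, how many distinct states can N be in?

3

Start: {s3}
read 2: {s0, s2, s3}
read 0: {s1, s2, s3}
read 2: {s0, s2, s3}
read 2: {s0, s2, s3}
read 0: {s1, s2, s3}
read 0: {s1, s2, s3}
read 2: {s0, s2, s3}
read 0: {s1, s2, s3}
read 1: {s0, s2, s3}
read 2: {s0, s2, s3}
read 0: {s1, s2, s3}
Final reachable set {s1, s2, s3} has 3 states.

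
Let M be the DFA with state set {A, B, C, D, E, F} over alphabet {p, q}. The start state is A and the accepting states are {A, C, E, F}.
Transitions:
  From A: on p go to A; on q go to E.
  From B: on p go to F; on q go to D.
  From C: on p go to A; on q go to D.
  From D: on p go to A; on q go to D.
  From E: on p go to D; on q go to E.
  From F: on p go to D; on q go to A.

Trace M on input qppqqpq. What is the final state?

A --q--> E
E --p--> D
D --p--> A
A --q--> E
E --q--> E
E --p--> D
D --q--> D

D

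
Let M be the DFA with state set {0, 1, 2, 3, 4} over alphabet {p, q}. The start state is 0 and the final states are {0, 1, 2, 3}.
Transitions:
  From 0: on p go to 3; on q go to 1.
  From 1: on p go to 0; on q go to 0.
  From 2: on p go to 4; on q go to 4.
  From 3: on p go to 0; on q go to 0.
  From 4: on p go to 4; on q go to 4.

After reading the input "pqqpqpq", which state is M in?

0 --p--> 3
3 --q--> 0
0 --q--> 1
1 --p--> 0
0 --q--> 1
1 --p--> 0
0 --q--> 1

1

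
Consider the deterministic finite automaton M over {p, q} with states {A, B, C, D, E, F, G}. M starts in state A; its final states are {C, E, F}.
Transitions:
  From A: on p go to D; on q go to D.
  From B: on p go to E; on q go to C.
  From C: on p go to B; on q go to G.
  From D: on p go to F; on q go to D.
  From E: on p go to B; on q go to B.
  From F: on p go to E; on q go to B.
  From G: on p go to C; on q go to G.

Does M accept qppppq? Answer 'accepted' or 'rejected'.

A --q--> D
D --p--> F
F --p--> E
E --p--> B
B --p--> E
E --q--> B
End in state B, which is not an accepting state.

rejected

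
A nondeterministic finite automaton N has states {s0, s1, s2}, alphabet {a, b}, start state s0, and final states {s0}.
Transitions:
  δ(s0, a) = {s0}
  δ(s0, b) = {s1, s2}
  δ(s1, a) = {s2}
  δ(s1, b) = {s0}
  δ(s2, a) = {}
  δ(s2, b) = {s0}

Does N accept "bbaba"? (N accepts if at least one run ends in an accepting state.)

Start: {s0}
read b: {s1, s2}
read b: {s0}
read a: {s0}
read b: {s1, s2}
read a: {s2}
Reachable ∩ accepting = {} — empty.

rejected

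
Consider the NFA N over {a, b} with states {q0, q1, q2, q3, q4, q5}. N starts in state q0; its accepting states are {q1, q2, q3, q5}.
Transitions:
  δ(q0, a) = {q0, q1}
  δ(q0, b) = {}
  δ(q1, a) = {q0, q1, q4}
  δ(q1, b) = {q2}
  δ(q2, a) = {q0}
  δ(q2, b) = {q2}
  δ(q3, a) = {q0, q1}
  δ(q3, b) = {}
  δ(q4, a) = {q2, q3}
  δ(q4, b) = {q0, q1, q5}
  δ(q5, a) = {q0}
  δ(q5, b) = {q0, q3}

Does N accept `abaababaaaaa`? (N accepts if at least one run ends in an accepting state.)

rejected

Start: {q0}
read a: {q0, q1}
read b: {q2}
read a: {q0}
read a: {q0, q1}
read b: {q2}
read a: {q0}
read b: {}
The reachable set is empty and stays empty for the remaining 5 symbols.
Reachable ∩ accepting = {} — empty.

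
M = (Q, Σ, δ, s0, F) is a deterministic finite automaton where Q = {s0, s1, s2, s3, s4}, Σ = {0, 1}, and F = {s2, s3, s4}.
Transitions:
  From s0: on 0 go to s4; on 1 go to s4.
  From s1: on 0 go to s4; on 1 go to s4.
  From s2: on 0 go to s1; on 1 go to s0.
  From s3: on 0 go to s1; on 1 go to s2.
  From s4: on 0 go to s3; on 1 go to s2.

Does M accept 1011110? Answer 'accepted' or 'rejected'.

s0 --1--> s4
s4 --0--> s3
s3 --1--> s2
s2 --1--> s0
s0 --1--> s4
s4 --1--> s2
s2 --0--> s1
End in state s1, which is not an accepting state.

rejected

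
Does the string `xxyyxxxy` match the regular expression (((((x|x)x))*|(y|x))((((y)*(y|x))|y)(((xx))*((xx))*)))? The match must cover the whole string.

no

No split of xxyyxxxy into u·v has ((((x|x)x))*|(y|x)) matching u and ((((y)*(y|x))|y)(((xx))*((xx))*)) matching v.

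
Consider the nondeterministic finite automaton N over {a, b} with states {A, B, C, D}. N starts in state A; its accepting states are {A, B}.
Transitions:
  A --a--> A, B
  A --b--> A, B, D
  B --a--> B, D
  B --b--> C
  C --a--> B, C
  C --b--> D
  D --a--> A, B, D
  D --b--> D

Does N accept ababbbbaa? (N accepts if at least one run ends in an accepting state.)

accepted

Start: {A}
read a: {A, B}
read b: {A, B, C, D}
read a: {A, B, C, D}
read b: {A, B, C, D}
read b: {A, B, C, D}
read b: {A, B, C, D}
read b: {A, B, C, D}
read a: {A, B, C, D}
read a: {A, B, C, D}
Reachable ∩ accepting = {A, B} — nonempty.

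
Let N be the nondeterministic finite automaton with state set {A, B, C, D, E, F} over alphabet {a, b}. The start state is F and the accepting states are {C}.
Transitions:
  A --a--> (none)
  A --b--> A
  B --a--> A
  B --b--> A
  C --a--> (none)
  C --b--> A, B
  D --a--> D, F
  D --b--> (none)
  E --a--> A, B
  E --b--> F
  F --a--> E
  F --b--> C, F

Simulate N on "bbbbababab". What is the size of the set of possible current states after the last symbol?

Start: {F}
read b: {C, F}
read b: {A, B, C, F}
read b: {A, B, C, F}
read b: {A, B, C, F}
read a: {A, E}
read b: {A, F}
read a: {E}
read b: {F}
read a: {E}
read b: {F}
Final reachable set {F} has 1 state.

1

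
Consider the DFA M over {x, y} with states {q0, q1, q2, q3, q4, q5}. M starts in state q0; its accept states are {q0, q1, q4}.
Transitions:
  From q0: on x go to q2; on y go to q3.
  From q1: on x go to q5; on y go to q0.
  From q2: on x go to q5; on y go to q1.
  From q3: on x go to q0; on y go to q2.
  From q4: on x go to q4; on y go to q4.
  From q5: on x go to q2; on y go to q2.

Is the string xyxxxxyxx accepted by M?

rejected

q0 --x--> q2
q2 --y--> q1
q1 --x--> q5
q5 --x--> q2
q2 --x--> q5
q5 --x--> q2
q2 --y--> q1
q1 --x--> q5
q5 --x--> q2
End in state q2, which is not an accepting state.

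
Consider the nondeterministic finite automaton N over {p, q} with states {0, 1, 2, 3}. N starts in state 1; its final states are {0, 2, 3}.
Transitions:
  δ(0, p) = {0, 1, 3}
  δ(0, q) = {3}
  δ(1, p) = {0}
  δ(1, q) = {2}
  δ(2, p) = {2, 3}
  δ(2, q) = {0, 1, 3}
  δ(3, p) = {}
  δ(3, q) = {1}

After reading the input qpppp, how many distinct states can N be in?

Start: {1}
read q: {2}
read p: {2, 3}
read p: {2, 3}
read p: {2, 3}
read p: {2, 3}
Final reachable set {2, 3} has 2 states.

2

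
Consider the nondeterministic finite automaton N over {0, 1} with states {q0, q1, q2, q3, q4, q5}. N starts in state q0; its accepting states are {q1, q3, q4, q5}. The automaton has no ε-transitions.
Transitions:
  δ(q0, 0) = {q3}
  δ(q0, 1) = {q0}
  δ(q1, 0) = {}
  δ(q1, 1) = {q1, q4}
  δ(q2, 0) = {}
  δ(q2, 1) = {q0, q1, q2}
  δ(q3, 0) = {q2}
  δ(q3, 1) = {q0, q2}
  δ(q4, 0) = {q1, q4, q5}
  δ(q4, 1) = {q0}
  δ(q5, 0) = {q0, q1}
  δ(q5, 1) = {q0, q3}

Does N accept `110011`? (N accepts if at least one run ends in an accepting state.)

accepted

Start: {q0}
read 1: {q0}
read 1: {q0}
read 0: {q3}
read 0: {q2}
read 1: {q0, q1, q2}
read 1: {q0, q1, q2, q4}
Reachable ∩ accepting = {q1, q4} — nonempty.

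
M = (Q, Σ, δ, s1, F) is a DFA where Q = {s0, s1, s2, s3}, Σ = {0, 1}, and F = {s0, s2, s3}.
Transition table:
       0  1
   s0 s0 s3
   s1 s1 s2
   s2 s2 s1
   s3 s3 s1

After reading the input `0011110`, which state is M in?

s1 --0--> s1
s1 --0--> s1
s1 --1--> s2
s2 --1--> s1
s1 --1--> s2
s2 --1--> s1
s1 --0--> s1

s1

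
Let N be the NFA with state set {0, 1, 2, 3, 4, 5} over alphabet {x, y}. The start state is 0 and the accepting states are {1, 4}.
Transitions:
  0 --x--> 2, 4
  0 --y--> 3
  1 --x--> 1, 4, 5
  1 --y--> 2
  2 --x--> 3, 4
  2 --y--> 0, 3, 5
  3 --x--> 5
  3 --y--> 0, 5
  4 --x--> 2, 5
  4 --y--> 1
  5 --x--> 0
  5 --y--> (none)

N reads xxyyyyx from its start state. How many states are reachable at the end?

Start: {0}
read x: {2, 4}
read x: {2, 3, 4, 5}
read y: {0, 1, 3, 5}
read y: {0, 2, 3, 5}
read y: {0, 3, 5}
read y: {0, 3, 5}
read x: {0, 2, 4, 5}
Final reachable set {0, 2, 4, 5} has 4 states.

4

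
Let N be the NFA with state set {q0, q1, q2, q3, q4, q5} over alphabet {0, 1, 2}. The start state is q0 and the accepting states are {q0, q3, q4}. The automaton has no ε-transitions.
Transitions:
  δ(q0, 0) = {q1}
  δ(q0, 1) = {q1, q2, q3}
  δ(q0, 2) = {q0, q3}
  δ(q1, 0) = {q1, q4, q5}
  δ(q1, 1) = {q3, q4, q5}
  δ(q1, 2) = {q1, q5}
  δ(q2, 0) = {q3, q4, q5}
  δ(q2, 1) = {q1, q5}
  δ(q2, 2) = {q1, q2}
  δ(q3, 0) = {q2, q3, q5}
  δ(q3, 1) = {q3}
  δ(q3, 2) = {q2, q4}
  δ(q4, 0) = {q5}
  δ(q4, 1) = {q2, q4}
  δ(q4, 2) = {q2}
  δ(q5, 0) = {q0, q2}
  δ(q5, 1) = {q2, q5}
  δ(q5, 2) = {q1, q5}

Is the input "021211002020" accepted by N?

accepted

Start: {q0}
read 0: {q1}
read 2: {q1, q5}
read 1: {q2, q3, q4, q5}
read 2: {q1, q2, q4, q5}
read 1: {q1, q2, q3, q4, q5}
read 1: {q1, q2, q3, q4, q5}
read 0: {q0, q1, q2, q3, q4, q5}
read 0: {q0, q1, q2, q3, q4, q5}
read 2: {q0, q1, q2, q3, q4, q5}
read 0: {q0, q1, q2, q3, q4, q5}
read 2: {q0, q1, q2, q3, q4, q5}
read 0: {q0, q1, q2, q3, q4, q5}
Reachable ∩ accepting = {q0, q3, q4} — nonempty.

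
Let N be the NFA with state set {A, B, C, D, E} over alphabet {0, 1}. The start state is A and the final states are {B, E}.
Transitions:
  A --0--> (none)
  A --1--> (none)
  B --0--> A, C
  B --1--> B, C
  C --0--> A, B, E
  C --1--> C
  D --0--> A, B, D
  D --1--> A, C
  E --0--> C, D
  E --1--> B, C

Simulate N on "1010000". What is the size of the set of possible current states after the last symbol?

Start: {A}
read 1: {}
The reachable set is empty and stays empty for the remaining 6 symbols.
Final reachable set {} has 0 states.

0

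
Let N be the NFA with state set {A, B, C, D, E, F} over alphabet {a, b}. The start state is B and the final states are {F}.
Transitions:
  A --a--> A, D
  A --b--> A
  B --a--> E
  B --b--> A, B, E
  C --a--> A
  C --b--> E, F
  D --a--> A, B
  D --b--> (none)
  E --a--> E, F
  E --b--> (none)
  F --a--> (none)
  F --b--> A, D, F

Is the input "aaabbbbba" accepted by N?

Start: {B}
read a: {E}
read a: {E, F}
read a: {E, F}
read b: {A, D, F}
read b: {A, D, F}
read b: {A, D, F}
read b: {A, D, F}
read b: {A, D, F}
read a: {A, B, D}
Reachable ∩ accepting = {} — empty.

rejected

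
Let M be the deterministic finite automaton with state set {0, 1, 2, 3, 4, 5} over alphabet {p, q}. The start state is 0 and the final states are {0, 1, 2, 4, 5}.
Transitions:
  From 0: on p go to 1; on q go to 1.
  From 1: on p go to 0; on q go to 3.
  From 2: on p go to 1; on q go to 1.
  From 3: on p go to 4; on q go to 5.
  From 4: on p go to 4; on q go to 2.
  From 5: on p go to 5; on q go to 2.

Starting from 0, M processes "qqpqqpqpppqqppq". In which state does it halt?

0 --q--> 1
1 --q--> 3
3 --p--> 4
4 --q--> 2
2 --q--> 1
1 --p--> 0
0 --q--> 1
1 --p--> 0
0 --p--> 1
1 --p--> 0
0 --q--> 1
1 --q--> 3
3 --p--> 4
4 --p--> 4
4 --q--> 2

2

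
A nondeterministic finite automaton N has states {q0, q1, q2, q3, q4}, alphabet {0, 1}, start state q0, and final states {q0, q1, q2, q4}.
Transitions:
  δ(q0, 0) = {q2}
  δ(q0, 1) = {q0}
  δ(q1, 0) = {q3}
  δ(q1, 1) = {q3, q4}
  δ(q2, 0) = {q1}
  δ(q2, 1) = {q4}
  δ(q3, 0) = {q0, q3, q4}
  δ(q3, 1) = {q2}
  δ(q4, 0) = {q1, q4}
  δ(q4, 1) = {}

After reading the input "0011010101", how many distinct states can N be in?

Start: {q0}
read 0: {q2}
read 0: {q1}
read 1: {q3, q4}
read 1: {q2}
read 0: {q1}
read 1: {q3, q4}
read 0: {q0, q1, q3, q4}
read 1: {q0, q2, q3, q4}
read 0: {q0, q1, q2, q3, q4}
read 1: {q0, q2, q3, q4}
Final reachable set {q0, q2, q3, q4} has 4 states.

4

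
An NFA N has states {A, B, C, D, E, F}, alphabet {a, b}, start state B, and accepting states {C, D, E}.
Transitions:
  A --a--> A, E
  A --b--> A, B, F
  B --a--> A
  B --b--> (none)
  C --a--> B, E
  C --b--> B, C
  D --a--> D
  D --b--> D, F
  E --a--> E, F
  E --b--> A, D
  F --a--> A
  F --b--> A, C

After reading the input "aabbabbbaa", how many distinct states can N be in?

Start: {B}
read a: {A}
read a: {A, E}
read b: {A, B, D, F}
read b: {A, B, C, D, F}
read a: {A, B, D, E}
read b: {A, B, D, F}
read b: {A, B, C, D, F}
read b: {A, B, C, D, F}
read a: {A, B, D, E}
read a: {A, D, E, F}
Final reachable set {A, D, E, F} has 4 states.

4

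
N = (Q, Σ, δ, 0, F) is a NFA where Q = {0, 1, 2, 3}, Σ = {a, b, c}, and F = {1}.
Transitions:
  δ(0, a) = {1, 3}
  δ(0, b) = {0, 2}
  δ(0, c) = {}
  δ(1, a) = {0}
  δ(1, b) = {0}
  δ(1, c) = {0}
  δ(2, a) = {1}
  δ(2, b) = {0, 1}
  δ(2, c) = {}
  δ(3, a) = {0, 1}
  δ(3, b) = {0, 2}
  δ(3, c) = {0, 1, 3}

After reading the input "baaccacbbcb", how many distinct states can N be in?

0

Start: {0}
read b: {0, 2}
read a: {1, 3}
read a: {0, 1}
read c: {0}
read c: {}
The reachable set is empty and stays empty for the remaining 6 symbols.
Final reachable set {} has 0 states.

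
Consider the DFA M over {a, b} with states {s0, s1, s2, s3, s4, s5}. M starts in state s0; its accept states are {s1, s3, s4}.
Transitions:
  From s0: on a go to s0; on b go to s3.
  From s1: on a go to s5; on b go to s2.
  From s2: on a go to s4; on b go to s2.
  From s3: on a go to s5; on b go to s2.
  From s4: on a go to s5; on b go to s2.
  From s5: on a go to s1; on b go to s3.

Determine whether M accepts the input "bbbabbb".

rejected

s0 --b--> s3
s3 --b--> s2
s2 --b--> s2
s2 --a--> s4
s4 --b--> s2
s2 --b--> s2
s2 --b--> s2
End in state s2, which is not an accepting state.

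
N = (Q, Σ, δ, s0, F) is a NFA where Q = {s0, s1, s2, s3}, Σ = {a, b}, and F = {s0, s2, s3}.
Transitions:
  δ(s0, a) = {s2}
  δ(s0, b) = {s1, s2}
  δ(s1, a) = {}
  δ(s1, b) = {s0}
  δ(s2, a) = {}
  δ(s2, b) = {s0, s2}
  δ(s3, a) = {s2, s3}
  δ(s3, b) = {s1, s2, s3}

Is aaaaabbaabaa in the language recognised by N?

Start: {s0}
read a: {s2}
read a: {}
The reachable set is empty and stays empty for the remaining 10 symbols.
Reachable ∩ accepting = {} — empty.

rejected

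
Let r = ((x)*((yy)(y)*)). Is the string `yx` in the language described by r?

No split of yx into u·v has (x)* matching u and ((yy)(y)*) matching v.

no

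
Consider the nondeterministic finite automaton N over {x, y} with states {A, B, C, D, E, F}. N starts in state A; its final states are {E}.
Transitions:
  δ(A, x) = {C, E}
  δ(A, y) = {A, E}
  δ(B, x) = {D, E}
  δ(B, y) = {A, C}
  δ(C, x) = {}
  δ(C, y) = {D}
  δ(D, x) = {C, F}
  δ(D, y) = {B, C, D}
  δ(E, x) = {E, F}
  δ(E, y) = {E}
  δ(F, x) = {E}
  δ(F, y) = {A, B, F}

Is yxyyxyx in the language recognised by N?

accepted

Start: {A}
read y: {A, E}
read x: {C, E, F}
read y: {A, B, D, E, F}
read y: {A, B, C, D, E, F}
read x: {C, D, E, F}
read y: {A, B, C, D, E, F}
read x: {C, D, E, F}
Reachable ∩ accepting = {E} — nonempty.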